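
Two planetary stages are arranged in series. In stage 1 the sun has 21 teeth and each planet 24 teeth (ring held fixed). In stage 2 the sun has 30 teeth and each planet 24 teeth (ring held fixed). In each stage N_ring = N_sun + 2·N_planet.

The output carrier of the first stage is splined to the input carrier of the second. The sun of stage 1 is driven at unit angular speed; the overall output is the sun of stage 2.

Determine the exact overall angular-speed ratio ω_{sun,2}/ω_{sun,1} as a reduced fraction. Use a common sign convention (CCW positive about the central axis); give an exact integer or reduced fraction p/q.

Stage 1: N_ring = 21 + 2·24 = 69
Stage 1: 21(ω_s−ω_c) = −69(ω_r−ω_c),  ω_r=0, ω_s=1
Stage 1: 21(1−ω_c) = −69(0−ω_c)  ⇒  90ω_c = 21  ⇒  ω_c = 7/30
  ⇒ ω_c¹/ω_s¹ = 7/30
Stage 2: N_ring = 30 + 2·24 = 78
Stage 2: 30(ω_s−ω_c) = −78(ω_r−ω_c),  ω_r=0, ω_c=1
Stage 2: ω_s = 1 − (78/30)(0−1) = 18/5
  ⇒ ω_s²/ω_c² = 18/5
Coupling ω_c² = ω_c¹ ⇒ overall = 7/30 × 18/5 = 21/25

21/25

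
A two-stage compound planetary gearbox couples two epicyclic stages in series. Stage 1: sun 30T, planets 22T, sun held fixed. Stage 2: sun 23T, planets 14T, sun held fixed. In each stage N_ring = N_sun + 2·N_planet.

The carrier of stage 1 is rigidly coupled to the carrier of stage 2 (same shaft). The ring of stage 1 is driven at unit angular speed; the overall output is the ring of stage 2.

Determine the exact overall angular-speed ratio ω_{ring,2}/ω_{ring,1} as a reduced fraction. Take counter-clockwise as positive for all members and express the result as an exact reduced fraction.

1369/1326

Stage 1: N_ring = 30 + 2·22 = 74
Stage 1: 30(ω_s−ω_c) = −74(ω_r−ω_c),  ω_s=0, ω_r=1
Stage 1: 30(0−ω_c) = −74(1−ω_c)  ⇒  104ω_c = 74  ⇒  ω_c = 37/52
  ⇒ ω_c¹/ω_r¹ = 37/52
Stage 2: N_ring = 23 + 2·14 = 51
Stage 2: 23(ω_s−ω_c) = −51(ω_r−ω_c),  ω_s=0, ω_c=1
Stage 2: ω_r = 1 − (23/51)(0−1) = 74/51
  ⇒ ω_r²/ω_c² = 74/51
Coupling ω_c² = ω_c¹ ⇒ overall = 37/52 × 74/51 = 1369/1326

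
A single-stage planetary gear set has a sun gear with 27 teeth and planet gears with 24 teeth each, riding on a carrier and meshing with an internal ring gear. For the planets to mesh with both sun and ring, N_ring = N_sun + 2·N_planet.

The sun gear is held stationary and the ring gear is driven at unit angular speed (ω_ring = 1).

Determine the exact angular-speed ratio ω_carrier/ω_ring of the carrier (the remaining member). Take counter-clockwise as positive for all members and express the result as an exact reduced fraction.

25/34

N_ring = 27 + 2·24 = 75
27(ω_s−ω_c) = −75(ω_r−ω_c),  ω_s=0, ω_r=1
27(0−ω_c) = −75(1−ω_c)  ⇒  102ω_c = 75  ⇒  ω_c = 25/34
ω_c/ω_r = 25/34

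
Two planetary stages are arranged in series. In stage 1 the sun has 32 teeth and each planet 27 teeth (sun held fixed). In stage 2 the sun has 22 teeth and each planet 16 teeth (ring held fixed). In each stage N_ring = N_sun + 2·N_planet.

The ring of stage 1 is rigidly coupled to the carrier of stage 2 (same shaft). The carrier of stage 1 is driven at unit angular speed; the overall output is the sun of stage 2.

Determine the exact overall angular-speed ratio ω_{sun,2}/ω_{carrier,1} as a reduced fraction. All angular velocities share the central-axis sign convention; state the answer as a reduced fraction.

Stage 1: N_ring = 32 + 2·27 = 86
Stage 1: 32(ω_s−ω_c) = −86(ω_r−ω_c),  ω_s=0, ω_c=1
Stage 1: ω_r = 1 − (32/86)(0−1) = 59/43
  ⇒ ω_r¹/ω_c¹ = 59/43
Stage 2: N_ring = 22 + 2·16 = 54
Stage 2: 22(ω_s−ω_c) = −54(ω_r−ω_c),  ω_r=0, ω_c=1
Stage 2: ω_s = 1 − (54/22)(0−1) = 38/11
  ⇒ ω_s²/ω_c² = 38/11
Coupling ω_c² = ω_r¹ ⇒ overall = 59/43 × 38/11 = 2242/473

2242/473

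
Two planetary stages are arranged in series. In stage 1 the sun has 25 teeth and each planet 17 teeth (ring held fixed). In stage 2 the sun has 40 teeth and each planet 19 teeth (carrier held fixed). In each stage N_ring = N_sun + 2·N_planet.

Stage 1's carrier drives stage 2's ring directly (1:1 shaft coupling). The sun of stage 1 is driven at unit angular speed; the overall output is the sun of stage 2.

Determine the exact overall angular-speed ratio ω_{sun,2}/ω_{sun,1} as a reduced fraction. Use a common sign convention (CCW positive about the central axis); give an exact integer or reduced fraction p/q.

Stage 1: N_ring = 25 + 2·17 = 59
Stage 1: 25(ω_s−ω_c) = −59(ω_r−ω_c),  ω_r=0, ω_s=1
Stage 1: 25(1−ω_c) = −59(0−ω_c)  ⇒  84ω_c = 25  ⇒  ω_c = 25/84
  ⇒ ω_c¹/ω_s¹ = 25/84
Stage 2: N_ring = 40 + 2·19 = 78
Stage 2: 40(ω_s−ω_c) = −78(ω_r−ω_c),  ω_c=0, ω_r=1
Stage 2: ω_s = 0 − (78/40)(1−0) = -39/20
  ⇒ ω_s²/ω_r² = -39/20
Coupling ω_r² = ω_c¹ ⇒ overall = 25/84 × -39/20 = -65/112

-65/112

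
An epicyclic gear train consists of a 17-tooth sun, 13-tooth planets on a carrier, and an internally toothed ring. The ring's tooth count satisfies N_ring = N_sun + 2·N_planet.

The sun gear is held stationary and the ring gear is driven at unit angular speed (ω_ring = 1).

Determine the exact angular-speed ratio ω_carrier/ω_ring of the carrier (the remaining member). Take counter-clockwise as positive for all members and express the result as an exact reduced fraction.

43/60

N_ring = 17 + 2·13 = 43
17(ω_s−ω_c) = −43(ω_r−ω_c),  ω_s=0, ω_r=1
17(0−ω_c) = −43(1−ω_c)  ⇒  60ω_c = 43  ⇒  ω_c = 43/60
ω_c/ω_r = 43/60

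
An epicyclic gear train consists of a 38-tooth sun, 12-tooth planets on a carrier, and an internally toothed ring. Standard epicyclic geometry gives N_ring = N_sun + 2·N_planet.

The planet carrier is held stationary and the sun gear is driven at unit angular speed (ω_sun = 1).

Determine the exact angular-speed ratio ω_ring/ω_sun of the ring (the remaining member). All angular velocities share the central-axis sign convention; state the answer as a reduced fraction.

-19/31

N_ring = 38 + 2·12 = 62
38(ω_s−ω_c) = −62(ω_r−ω_c),  ω_c=0, ω_s=1
ω_r = 0 − (38/62)(1−0) = -19/31
ω_r/ω_s = -19/31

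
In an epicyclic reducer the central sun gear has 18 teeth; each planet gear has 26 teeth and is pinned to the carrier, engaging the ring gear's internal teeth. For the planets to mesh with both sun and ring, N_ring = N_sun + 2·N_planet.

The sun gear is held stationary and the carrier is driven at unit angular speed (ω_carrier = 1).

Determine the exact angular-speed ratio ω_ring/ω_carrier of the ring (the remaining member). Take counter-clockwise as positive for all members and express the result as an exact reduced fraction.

N_ring = 18 + 2·26 = 70
18(ω_s−ω_c) = −70(ω_r−ω_c),  ω_s=0, ω_c=1
ω_r = 1 − (18/70)(0−1) = 44/35
ω_r/ω_c = 44/35

44/35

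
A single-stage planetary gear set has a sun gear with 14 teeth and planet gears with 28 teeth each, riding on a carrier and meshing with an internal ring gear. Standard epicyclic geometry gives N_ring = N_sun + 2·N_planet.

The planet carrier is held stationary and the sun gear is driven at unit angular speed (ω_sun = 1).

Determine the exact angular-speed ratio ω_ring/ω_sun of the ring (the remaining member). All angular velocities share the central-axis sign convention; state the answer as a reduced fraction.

-1/5

N_ring = 14 + 2·28 = 70
14(ω_s−ω_c) = −70(ω_r−ω_c),  ω_c=0, ω_s=1
ω_r = 0 − (14/70)(1−0) = -1/5
ω_r/ω_s = -1/5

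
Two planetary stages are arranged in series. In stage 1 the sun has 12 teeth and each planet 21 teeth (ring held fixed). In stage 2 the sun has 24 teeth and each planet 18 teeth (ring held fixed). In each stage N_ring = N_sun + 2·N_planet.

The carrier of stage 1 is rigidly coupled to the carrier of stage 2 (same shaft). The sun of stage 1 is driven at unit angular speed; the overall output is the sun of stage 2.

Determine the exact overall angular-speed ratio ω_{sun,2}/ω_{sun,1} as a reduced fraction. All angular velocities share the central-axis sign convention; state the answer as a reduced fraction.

Stage 1: N_ring = 12 + 2·21 = 54
Stage 1: 12(ω_s−ω_c) = −54(ω_r−ω_c),  ω_r=0, ω_s=1
Stage 1: 12(1−ω_c) = −54(0−ω_c)  ⇒  66ω_c = 12  ⇒  ω_c = 2/11
  ⇒ ω_c¹/ω_s¹ = 2/11
Stage 2: N_ring = 24 + 2·18 = 60
Stage 2: 24(ω_s−ω_c) = −60(ω_r−ω_c),  ω_r=0, ω_c=1
Stage 2: ω_s = 1 − (60/24)(0−1) = 7/2
  ⇒ ω_s²/ω_c² = 7/2
Coupling ω_c² = ω_c¹ ⇒ overall = 2/11 × 7/2 = 7/11

7/11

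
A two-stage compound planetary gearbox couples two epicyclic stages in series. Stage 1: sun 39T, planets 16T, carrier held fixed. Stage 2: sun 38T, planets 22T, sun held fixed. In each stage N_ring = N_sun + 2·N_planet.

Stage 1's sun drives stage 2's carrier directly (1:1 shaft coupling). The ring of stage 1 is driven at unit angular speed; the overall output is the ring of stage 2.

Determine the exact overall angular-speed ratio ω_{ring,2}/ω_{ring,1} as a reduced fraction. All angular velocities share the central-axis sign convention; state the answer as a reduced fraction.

-1420/533

Stage 1: N_ring = 39 + 2·16 = 71
Stage 1: 39(ω_s−ω_c) = −71(ω_r−ω_c),  ω_c=0, ω_r=1
Stage 1: ω_s = 0 − (71/39)(1−0) = -71/39
  ⇒ ω_s¹/ω_r¹ = -71/39
Stage 2: N_ring = 38 + 2·22 = 82
Stage 2: 38(ω_s−ω_c) = −82(ω_r−ω_c),  ω_s=0, ω_c=1
Stage 2: ω_r = 1 − (38/82)(0−1) = 60/41
  ⇒ ω_r²/ω_c² = 60/41
Coupling ω_c² = ω_s¹ ⇒ overall = -71/39 × 60/41 = -1420/533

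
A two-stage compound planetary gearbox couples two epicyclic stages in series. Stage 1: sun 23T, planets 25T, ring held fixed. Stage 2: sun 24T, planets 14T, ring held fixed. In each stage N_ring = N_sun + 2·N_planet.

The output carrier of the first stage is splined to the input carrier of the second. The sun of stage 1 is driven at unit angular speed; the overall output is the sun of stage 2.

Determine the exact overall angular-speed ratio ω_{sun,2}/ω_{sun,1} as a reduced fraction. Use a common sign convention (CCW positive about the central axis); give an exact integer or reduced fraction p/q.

437/576

Stage 1: N_ring = 23 + 2·25 = 73
Stage 1: 23(ω_s−ω_c) = −73(ω_r−ω_c),  ω_r=0, ω_s=1
Stage 1: 23(1−ω_c) = −73(0−ω_c)  ⇒  96ω_c = 23  ⇒  ω_c = 23/96
  ⇒ ω_c¹/ω_s¹ = 23/96
Stage 2: N_ring = 24 + 2·14 = 52
Stage 2: 24(ω_s−ω_c) = −52(ω_r−ω_c),  ω_r=0, ω_c=1
Stage 2: ω_s = 1 − (52/24)(0−1) = 19/6
  ⇒ ω_s²/ω_c² = 19/6
Coupling ω_c² = ω_c¹ ⇒ overall = 23/96 × 19/6 = 437/576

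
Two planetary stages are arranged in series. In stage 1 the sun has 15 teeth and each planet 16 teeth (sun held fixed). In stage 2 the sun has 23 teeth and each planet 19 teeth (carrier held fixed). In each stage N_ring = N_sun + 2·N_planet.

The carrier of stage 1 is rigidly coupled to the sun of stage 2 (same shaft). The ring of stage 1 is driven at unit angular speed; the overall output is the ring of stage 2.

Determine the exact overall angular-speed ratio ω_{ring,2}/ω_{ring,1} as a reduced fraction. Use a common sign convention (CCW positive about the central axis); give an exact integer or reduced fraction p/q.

-1081/3782

Stage 1: N_ring = 15 + 2·16 = 47
Stage 1: 15(ω_s−ω_c) = −47(ω_r−ω_c),  ω_s=0, ω_r=1
Stage 1: 15(0−ω_c) = −47(1−ω_c)  ⇒  62ω_c = 47  ⇒  ω_c = 47/62
  ⇒ ω_c¹/ω_r¹ = 47/62
Stage 2: N_ring = 23 + 2·19 = 61
Stage 2: 23(ω_s−ω_c) = −61(ω_r−ω_c),  ω_c=0, ω_s=1
Stage 2: ω_r = 0 − (23/61)(1−0) = -23/61
  ⇒ ω_r²/ω_s² = -23/61
Coupling ω_s² = ω_c¹ ⇒ overall = 47/62 × -23/61 = -1081/3782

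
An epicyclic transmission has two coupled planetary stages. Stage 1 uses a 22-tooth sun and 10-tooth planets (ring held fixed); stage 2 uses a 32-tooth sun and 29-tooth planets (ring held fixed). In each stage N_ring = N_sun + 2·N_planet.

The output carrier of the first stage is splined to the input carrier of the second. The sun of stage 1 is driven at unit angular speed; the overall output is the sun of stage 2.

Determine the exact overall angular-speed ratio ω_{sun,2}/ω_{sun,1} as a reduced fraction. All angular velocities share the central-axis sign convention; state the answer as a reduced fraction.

671/512

Stage 1: N_ring = 22 + 2·10 = 42
Stage 1: 22(ω_s−ω_c) = −42(ω_r−ω_c),  ω_r=0, ω_s=1
Stage 1: 22(1−ω_c) = −42(0−ω_c)  ⇒  64ω_c = 22  ⇒  ω_c = 11/32
  ⇒ ω_c¹/ω_s¹ = 11/32
Stage 2: N_ring = 32 + 2·29 = 90
Stage 2: 32(ω_s−ω_c) = −90(ω_r−ω_c),  ω_r=0, ω_c=1
Stage 2: ω_s = 1 − (90/32)(0−1) = 61/16
  ⇒ ω_s²/ω_c² = 61/16
Coupling ω_c² = ω_c¹ ⇒ overall = 11/32 × 61/16 = 671/512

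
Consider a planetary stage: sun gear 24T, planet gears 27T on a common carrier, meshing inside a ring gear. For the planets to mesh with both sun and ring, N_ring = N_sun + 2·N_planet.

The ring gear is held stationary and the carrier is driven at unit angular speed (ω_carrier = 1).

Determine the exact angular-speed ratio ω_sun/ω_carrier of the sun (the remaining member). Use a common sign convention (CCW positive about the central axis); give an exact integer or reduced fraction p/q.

N_ring = 24 + 2·27 = 78
24(ω_s−ω_c) = −78(ω_r−ω_c),  ω_r=0, ω_c=1
ω_s = 1 − (78/24)(0−1) = 17/4
ω_s/ω_c = 17/4

17/4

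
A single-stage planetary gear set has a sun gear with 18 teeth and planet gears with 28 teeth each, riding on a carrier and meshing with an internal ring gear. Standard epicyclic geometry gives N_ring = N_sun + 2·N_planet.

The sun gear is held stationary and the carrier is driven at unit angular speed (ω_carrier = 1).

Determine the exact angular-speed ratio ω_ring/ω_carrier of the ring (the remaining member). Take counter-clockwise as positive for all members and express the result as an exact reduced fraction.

N_ring = 18 + 2·28 = 74
18(ω_s−ω_c) = −74(ω_r−ω_c),  ω_s=0, ω_c=1
ω_r = 1 − (18/74)(0−1) = 46/37
ω_r/ω_c = 46/37

46/37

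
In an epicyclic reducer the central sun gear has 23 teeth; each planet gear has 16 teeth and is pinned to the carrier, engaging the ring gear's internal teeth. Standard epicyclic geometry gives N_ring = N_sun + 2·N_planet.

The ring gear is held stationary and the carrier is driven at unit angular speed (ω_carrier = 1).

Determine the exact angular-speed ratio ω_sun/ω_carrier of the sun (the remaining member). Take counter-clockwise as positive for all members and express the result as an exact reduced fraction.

78/23

N_ring = 23 + 2·16 = 55
23(ω_s−ω_c) = −55(ω_r−ω_c),  ω_r=0, ω_c=1
ω_s = 1 − (55/23)(0−1) = 78/23
ω_s/ω_c = 78/23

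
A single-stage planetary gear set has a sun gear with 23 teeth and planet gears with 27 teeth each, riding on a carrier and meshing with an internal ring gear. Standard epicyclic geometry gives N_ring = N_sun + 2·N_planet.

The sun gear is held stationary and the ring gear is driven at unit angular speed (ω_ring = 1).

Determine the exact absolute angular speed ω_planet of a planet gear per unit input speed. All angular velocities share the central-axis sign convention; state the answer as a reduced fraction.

77/54

N_ring = 23 + 2·27 = 77
23(ω_s−ω_c) = −77(ω_r−ω_c),  ω_s=0, ω_r=1
23(0−ω_c) = −77(1−ω_c)  ⇒  100ω_c = 77  ⇒  ω_c = 77/100
sun–planet: 23·(0−77/100) = −27·(ω_p−ω_c)  ⇒  ω_p−ω_c = −(23/27)·(-77/100) = 1771/2700
ω_p = 77/100 + 1771/2700 = 77/54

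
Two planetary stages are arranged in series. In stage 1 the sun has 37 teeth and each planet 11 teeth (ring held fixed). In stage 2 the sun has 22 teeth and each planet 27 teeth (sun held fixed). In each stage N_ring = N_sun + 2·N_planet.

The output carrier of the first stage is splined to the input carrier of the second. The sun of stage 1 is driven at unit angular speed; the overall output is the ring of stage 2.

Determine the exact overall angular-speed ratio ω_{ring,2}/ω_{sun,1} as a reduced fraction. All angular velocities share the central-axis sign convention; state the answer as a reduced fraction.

Stage 1: N_ring = 37 + 2·11 = 59
Stage 1: 37(ω_s−ω_c) = −59(ω_r−ω_c),  ω_r=0, ω_s=1
Stage 1: 37(1−ω_c) = −59(0−ω_c)  ⇒  96ω_c = 37  ⇒  ω_c = 37/96
  ⇒ ω_c¹/ω_s¹ = 37/96
Stage 2: N_ring = 22 + 2·27 = 76
Stage 2: 22(ω_s−ω_c) = −76(ω_r−ω_c),  ω_s=0, ω_c=1
Stage 2: ω_r = 1 − (22/76)(0−1) = 49/38
  ⇒ ω_r²/ω_c² = 49/38
Coupling ω_c² = ω_c¹ ⇒ overall = 37/96 × 49/38 = 1813/3648

1813/3648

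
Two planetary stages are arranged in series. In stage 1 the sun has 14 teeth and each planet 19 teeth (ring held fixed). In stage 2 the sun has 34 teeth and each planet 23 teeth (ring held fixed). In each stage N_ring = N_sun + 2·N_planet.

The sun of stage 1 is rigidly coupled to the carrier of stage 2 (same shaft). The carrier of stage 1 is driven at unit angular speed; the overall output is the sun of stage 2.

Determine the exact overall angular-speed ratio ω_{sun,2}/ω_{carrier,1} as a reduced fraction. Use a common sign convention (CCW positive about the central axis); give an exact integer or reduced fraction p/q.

1881/119

Stage 1: N_ring = 14 + 2·19 = 52
Stage 1: 14(ω_s−ω_c) = −52(ω_r−ω_c),  ω_r=0, ω_c=1
Stage 1: ω_s = 1 − (52/14)(0−1) = 33/7
  ⇒ ω_s¹/ω_c¹ = 33/7
Stage 2: N_ring = 34 + 2·23 = 80
Stage 2: 34(ω_s−ω_c) = −80(ω_r−ω_c),  ω_r=0, ω_c=1
Stage 2: ω_s = 1 − (80/34)(0−1) = 57/17
  ⇒ ω_s²/ω_c² = 57/17
Coupling ω_c² = ω_s¹ ⇒ overall = 33/7 × 57/17 = 1881/119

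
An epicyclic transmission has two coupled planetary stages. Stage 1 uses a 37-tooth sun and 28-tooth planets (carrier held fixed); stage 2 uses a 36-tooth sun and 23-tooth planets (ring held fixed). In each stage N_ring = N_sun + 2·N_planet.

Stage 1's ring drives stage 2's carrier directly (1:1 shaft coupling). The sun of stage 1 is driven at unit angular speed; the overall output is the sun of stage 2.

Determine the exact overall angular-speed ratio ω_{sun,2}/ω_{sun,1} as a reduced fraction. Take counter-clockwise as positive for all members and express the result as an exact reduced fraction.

-2183/1674

Stage 1: N_ring = 37 + 2·28 = 93
Stage 1: 37(ω_s−ω_c) = −93(ω_r−ω_c),  ω_c=0, ω_s=1
Stage 1: ω_r = 0 − (37/93)(1−0) = -37/93
  ⇒ ω_r¹/ω_s¹ = -37/93
Stage 2: N_ring = 36 + 2·23 = 82
Stage 2: 36(ω_s−ω_c) = −82(ω_r−ω_c),  ω_r=0, ω_c=1
Stage 2: ω_s = 1 − (82/36)(0−1) = 59/18
  ⇒ ω_s²/ω_c² = 59/18
Coupling ω_c² = ω_r¹ ⇒ overall = -37/93 × 59/18 = -2183/1674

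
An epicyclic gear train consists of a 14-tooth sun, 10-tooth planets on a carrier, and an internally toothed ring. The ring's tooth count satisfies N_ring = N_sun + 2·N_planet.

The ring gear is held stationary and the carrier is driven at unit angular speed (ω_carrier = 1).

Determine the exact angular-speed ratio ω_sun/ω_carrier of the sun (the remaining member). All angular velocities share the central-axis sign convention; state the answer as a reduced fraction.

24/7

N_ring = 14 + 2·10 = 34
14(ω_s−ω_c) = −34(ω_r−ω_c),  ω_r=0, ω_c=1
ω_s = 1 − (34/14)(0−1) = 24/7
ω_s/ω_c = 24/7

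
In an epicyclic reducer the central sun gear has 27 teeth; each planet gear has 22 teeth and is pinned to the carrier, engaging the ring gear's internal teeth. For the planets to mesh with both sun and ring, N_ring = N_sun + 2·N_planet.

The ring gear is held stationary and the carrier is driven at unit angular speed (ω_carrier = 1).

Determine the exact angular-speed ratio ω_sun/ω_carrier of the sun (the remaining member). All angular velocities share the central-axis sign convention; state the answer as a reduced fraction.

98/27

N_ring = 27 + 2·22 = 71
27(ω_s−ω_c) = −71(ω_r−ω_c),  ω_r=0, ω_c=1
ω_s = 1 − (71/27)(0−1) = 98/27
ω_s/ω_c = 98/27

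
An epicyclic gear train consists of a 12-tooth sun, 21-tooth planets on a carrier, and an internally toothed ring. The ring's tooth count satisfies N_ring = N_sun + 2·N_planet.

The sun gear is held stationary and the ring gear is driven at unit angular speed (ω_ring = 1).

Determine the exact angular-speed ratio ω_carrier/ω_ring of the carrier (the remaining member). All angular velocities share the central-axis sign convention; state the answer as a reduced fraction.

9/11

N_ring = 12 + 2·21 = 54
12(ω_s−ω_c) = −54(ω_r−ω_c),  ω_s=0, ω_r=1
12(0−ω_c) = −54(1−ω_c)  ⇒  66ω_c = 54  ⇒  ω_c = 9/11
ω_c/ω_r = 9/11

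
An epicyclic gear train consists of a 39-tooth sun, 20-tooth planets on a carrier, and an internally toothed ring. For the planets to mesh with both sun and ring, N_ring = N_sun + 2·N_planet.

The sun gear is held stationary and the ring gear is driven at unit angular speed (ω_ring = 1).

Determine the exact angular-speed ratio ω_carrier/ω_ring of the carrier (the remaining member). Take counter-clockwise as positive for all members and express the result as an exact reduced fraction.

N_ring = 39 + 2·20 = 79
39(ω_s−ω_c) = −79(ω_r−ω_c),  ω_s=0, ω_r=1
39(0−ω_c) = −79(1−ω_c)  ⇒  118ω_c = 79  ⇒  ω_c = 79/118
ω_c/ω_r = 79/118

79/118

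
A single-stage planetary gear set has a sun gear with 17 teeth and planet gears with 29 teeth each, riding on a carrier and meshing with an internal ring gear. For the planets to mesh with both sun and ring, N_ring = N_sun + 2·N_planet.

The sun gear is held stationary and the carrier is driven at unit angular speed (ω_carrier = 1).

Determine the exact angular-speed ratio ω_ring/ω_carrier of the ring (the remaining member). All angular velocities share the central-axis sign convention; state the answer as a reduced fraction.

92/75

N_ring = 17 + 2·29 = 75
17(ω_s−ω_c) = −75(ω_r−ω_c),  ω_s=0, ω_c=1
ω_r = 1 − (17/75)(0−1) = 92/75
ω_r/ω_c = 92/75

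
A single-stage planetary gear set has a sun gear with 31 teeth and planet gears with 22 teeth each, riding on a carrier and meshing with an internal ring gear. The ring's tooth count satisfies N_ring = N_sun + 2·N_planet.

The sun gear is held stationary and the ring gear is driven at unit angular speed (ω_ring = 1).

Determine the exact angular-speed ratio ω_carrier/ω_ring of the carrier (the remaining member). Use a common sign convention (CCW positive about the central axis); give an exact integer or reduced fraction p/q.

75/106

N_ring = 31 + 2·22 = 75
31(ω_s−ω_c) = −75(ω_r−ω_c),  ω_s=0, ω_r=1
31(0−ω_c) = −75(1−ω_c)  ⇒  106ω_c = 75  ⇒  ω_c = 75/106
ω_c/ω_r = 75/106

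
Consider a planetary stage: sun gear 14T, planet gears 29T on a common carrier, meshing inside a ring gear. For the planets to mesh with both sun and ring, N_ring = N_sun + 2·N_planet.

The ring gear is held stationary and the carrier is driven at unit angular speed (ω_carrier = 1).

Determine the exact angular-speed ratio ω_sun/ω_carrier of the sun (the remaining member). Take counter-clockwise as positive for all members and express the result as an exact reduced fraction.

43/7

N_ring = 14 + 2·29 = 72
14(ω_s−ω_c) = −72(ω_r−ω_c),  ω_r=0, ω_c=1
ω_s = 1 − (72/14)(0−1) = 43/7
ω_s/ω_c = 43/7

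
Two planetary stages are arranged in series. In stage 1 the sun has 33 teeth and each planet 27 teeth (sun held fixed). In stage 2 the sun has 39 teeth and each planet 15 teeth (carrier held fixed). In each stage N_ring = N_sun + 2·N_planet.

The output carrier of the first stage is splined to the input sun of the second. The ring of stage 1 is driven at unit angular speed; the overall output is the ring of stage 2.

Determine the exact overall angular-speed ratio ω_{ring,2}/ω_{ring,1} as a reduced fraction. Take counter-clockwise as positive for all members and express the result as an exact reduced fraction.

-377/920

Stage 1: N_ring = 33 + 2·27 = 87
Stage 1: 33(ω_s−ω_c) = −87(ω_r−ω_c),  ω_s=0, ω_r=1
Stage 1: 33(0−ω_c) = −87(1−ω_c)  ⇒  120ω_c = 87  ⇒  ω_c = 29/40
  ⇒ ω_c¹/ω_r¹ = 29/40
Stage 2: N_ring = 39 + 2·15 = 69
Stage 2: 39(ω_s−ω_c) = −69(ω_r−ω_c),  ω_c=0, ω_s=1
Stage 2: ω_r = 0 − (39/69)(1−0) = -13/23
  ⇒ ω_r²/ω_s² = -13/23
Coupling ω_s² = ω_c¹ ⇒ overall = 29/40 × -13/23 = -377/920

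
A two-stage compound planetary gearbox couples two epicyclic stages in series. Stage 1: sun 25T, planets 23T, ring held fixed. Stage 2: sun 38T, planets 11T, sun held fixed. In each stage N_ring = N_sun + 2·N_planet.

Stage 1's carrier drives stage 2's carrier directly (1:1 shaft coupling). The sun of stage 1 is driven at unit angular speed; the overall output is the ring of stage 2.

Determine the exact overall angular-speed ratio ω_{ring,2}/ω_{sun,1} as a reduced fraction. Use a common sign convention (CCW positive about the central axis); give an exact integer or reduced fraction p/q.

Stage 1: N_ring = 25 + 2·23 = 71
Stage 1: 25(ω_s−ω_c) = −71(ω_r−ω_c),  ω_r=0, ω_s=1
Stage 1: 25(1−ω_c) = −71(0−ω_c)  ⇒  96ω_c = 25  ⇒  ω_c = 25/96
  ⇒ ω_c¹/ω_s¹ = 25/96
Stage 2: N_ring = 38 + 2·11 = 60
Stage 2: 38(ω_s−ω_c) = −60(ω_r−ω_c),  ω_s=0, ω_c=1
Stage 2: ω_r = 1 − (38/60)(0−1) = 49/30
  ⇒ ω_r²/ω_c² = 49/30
Coupling ω_c² = ω_c¹ ⇒ overall = 25/96 × 49/30 = 245/576

245/576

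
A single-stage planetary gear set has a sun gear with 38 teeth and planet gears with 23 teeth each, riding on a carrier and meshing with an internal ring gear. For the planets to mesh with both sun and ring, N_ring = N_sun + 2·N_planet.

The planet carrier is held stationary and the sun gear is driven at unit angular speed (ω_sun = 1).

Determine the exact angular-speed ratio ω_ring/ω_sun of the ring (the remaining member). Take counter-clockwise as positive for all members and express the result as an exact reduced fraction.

-19/42

N_ring = 38 + 2·23 = 84
38(ω_s−ω_c) = −84(ω_r−ω_c),  ω_c=0, ω_s=1
ω_r = 0 − (38/84)(1−0) = -19/42
ω_r/ω_s = -19/42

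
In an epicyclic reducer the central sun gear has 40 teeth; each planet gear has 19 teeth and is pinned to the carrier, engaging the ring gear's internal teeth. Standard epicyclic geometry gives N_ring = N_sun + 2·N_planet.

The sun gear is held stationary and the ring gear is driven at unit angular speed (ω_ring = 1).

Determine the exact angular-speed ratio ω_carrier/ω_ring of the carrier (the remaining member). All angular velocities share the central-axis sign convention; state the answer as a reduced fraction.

39/59

N_ring = 40 + 2·19 = 78
40(ω_s−ω_c) = −78(ω_r−ω_c),  ω_s=0, ω_r=1
40(0−ω_c) = −78(1−ω_c)  ⇒  118ω_c = 78  ⇒  ω_c = 39/59
ω_c/ω_r = 39/59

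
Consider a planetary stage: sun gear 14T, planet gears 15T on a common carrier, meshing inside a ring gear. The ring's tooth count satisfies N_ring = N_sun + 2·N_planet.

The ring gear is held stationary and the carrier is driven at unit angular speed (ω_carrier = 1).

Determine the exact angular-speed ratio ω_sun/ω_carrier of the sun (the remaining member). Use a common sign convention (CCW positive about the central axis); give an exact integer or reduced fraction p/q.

N_ring = 14 + 2·15 = 44
14(ω_s−ω_c) = −44(ω_r−ω_c),  ω_r=0, ω_c=1
ω_s = 1 − (44/14)(0−1) = 29/7
ω_s/ω_c = 29/7

29/7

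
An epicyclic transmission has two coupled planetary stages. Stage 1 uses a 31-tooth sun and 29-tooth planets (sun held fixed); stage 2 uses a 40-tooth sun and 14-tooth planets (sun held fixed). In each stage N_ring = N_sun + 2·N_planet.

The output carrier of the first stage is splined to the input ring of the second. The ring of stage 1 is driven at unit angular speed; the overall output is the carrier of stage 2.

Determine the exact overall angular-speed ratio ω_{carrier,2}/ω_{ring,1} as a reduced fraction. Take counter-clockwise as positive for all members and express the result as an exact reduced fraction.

1513/3240

Stage 1: N_ring = 31 + 2·29 = 89
Stage 1: 31(ω_s−ω_c) = −89(ω_r−ω_c),  ω_s=0, ω_r=1
Stage 1: 31(0−ω_c) = −89(1−ω_c)  ⇒  120ω_c = 89  ⇒  ω_c = 89/120
  ⇒ ω_c¹/ω_r¹ = 89/120
Stage 2: N_ring = 40 + 2·14 = 68
Stage 2: 40(ω_s−ω_c) = −68(ω_r−ω_c),  ω_s=0, ω_r=1
Stage 2: 40(0−ω_c) = −68(1−ω_c)  ⇒  108ω_c = 68  ⇒  ω_c = 17/27
  ⇒ ω_c²/ω_r² = 17/27
Coupling ω_r² = ω_c¹ ⇒ overall = 89/120 × 17/27 = 1513/3240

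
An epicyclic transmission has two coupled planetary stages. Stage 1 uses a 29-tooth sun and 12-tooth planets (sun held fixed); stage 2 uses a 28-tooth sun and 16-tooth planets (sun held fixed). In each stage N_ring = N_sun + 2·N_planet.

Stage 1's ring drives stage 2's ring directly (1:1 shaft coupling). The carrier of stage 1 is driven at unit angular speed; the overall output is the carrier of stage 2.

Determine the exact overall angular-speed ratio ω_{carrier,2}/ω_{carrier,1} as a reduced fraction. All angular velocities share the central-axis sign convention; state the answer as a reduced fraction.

615/583

Stage 1: N_ring = 29 + 2·12 = 53
Stage 1: 29(ω_s−ω_c) = −53(ω_r−ω_c),  ω_s=0, ω_c=1
Stage 1: ω_r = 1 − (29/53)(0−1) = 82/53
  ⇒ ω_r¹/ω_c¹ = 82/53
Stage 2: N_ring = 28 + 2·16 = 60
Stage 2: 28(ω_s−ω_c) = −60(ω_r−ω_c),  ω_s=0, ω_r=1
Stage 2: 28(0−ω_c) = −60(1−ω_c)  ⇒  88ω_c = 60  ⇒  ω_c = 15/22
  ⇒ ω_c²/ω_r² = 15/22
Coupling ω_r² = ω_r¹ ⇒ overall = 82/53 × 15/22 = 615/583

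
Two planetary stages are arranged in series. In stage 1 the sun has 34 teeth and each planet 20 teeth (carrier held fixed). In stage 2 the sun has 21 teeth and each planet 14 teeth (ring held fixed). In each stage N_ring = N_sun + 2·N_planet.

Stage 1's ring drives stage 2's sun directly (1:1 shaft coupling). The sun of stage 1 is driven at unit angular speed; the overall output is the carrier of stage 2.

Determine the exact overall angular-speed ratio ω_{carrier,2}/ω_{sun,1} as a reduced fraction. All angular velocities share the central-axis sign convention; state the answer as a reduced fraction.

-51/370

Stage 1: N_ring = 34 + 2·20 = 74
Stage 1: 34(ω_s−ω_c) = −74(ω_r−ω_c),  ω_c=0, ω_s=1
Stage 1: ω_r = 0 − (34/74)(1−0) = -17/37
  ⇒ ω_r¹/ω_s¹ = -17/37
Stage 2: N_ring = 21 + 2·14 = 49
Stage 2: 21(ω_s−ω_c) = −49(ω_r−ω_c),  ω_r=0, ω_s=1
Stage 2: 21(1−ω_c) = −49(0−ω_c)  ⇒  70ω_c = 21  ⇒  ω_c = 3/10
  ⇒ ω_c²/ω_s² = 3/10
Coupling ω_s² = ω_r¹ ⇒ overall = -17/37 × 3/10 = -51/370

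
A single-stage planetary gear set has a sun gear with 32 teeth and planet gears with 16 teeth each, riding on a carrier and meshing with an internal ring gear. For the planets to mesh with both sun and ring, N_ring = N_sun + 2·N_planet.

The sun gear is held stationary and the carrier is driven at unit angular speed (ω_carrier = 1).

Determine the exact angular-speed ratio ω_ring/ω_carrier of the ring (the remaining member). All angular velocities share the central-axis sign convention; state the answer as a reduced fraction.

3/2

N_ring = 32 + 2·16 = 64
32(ω_s−ω_c) = −64(ω_r−ω_c),  ω_s=0, ω_c=1
ω_r = 1 − (32/64)(0−1) = 3/2
ω_r/ω_c = 3/2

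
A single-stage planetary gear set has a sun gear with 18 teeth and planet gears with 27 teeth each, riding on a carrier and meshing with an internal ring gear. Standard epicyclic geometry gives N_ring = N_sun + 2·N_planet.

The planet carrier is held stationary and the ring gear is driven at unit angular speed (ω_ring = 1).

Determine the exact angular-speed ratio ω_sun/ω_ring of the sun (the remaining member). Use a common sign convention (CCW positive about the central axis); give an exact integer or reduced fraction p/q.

-4

N_ring = 18 + 2·27 = 72
18(ω_s−ω_c) = −72(ω_r−ω_c),  ω_c=0, ω_r=1
ω_s = 0 − (72/18)(1−0) = -4
ω_s/ω_r = -4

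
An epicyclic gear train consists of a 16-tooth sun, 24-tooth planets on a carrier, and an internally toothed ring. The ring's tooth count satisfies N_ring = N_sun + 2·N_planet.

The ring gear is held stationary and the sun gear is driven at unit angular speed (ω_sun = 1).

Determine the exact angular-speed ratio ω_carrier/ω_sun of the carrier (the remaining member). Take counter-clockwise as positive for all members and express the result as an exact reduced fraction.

1/5

N_ring = 16 + 2·24 = 64
16(ω_s−ω_c) = −64(ω_r−ω_c),  ω_r=0, ω_s=1
16(1−ω_c) = −64(0−ω_c)  ⇒  80ω_c = 16  ⇒  ω_c = 1/5
ω_c/ω_s = 1/5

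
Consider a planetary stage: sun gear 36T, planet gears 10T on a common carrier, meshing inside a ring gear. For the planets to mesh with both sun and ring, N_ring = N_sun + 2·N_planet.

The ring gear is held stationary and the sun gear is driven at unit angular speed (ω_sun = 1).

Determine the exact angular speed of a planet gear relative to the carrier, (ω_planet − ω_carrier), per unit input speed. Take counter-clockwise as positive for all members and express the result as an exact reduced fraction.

-252/115

N_ring = 36 + 2·10 = 56
36(ω_s−ω_c) = −56(ω_r−ω_c),  ω_r=0, ω_s=1
36(1−ω_c) = −56(0−ω_c)  ⇒  92ω_c = 36  ⇒  ω_c = 9/23
sun–planet: 36·(1−9/23) = −10·(ω_p−ω_c)  ⇒  ω_p−ω_c = −(36/10)·(14/23) = -252/115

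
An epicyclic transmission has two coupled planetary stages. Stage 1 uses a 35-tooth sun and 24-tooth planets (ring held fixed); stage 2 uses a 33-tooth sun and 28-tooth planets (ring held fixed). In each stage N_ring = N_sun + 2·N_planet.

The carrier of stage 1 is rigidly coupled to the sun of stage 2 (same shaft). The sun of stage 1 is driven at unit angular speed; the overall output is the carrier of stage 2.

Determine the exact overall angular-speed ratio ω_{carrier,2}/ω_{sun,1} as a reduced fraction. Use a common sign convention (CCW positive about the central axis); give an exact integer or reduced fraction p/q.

1155/14396

Stage 1: N_ring = 35 + 2·24 = 83
Stage 1: 35(ω_s−ω_c) = −83(ω_r−ω_c),  ω_r=0, ω_s=1
Stage 1: 35(1−ω_c) = −83(0−ω_c)  ⇒  118ω_c = 35  ⇒  ω_c = 35/118
  ⇒ ω_c¹/ω_s¹ = 35/118
Stage 2: N_ring = 33 + 2·28 = 89
Stage 2: 33(ω_s−ω_c) = −89(ω_r−ω_c),  ω_r=0, ω_s=1
Stage 2: 33(1−ω_c) = −89(0−ω_c)  ⇒  122ω_c = 33  ⇒  ω_c = 33/122
  ⇒ ω_c²/ω_s² = 33/122
Coupling ω_s² = ω_c¹ ⇒ overall = 35/118 × 33/122 = 1155/14396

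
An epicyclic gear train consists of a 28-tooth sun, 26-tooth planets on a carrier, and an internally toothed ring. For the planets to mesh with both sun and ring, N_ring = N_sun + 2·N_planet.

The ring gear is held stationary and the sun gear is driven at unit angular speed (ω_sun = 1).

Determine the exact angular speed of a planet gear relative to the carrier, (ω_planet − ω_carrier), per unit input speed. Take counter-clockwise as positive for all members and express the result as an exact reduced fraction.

N_ring = 28 + 2·26 = 80
28(ω_s−ω_c) = −80(ω_r−ω_c),  ω_r=0, ω_s=1
28(1−ω_c) = −80(0−ω_c)  ⇒  108ω_c = 28  ⇒  ω_c = 7/27
sun–planet: 28·(1−7/27) = −26·(ω_p−ω_c)  ⇒  ω_p−ω_c = −(28/26)·(20/27) = -280/351

-280/351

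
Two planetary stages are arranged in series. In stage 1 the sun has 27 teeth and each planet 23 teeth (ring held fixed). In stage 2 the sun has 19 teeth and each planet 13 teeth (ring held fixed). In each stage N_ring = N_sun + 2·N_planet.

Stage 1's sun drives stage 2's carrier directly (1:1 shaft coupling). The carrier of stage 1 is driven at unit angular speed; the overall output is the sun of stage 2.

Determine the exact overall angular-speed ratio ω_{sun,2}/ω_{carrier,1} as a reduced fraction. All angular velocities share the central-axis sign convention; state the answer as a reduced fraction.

Stage 1: N_ring = 27 + 2·23 = 73
Stage 1: 27(ω_s−ω_c) = −73(ω_r−ω_c),  ω_r=0, ω_c=1
Stage 1: ω_s = 1 − (73/27)(0−1) = 100/27
  ⇒ ω_s¹/ω_c¹ = 100/27
Stage 2: N_ring = 19 + 2·13 = 45
Stage 2: 19(ω_s−ω_c) = −45(ω_r−ω_c),  ω_r=0, ω_c=1
Stage 2: ω_s = 1 − (45/19)(0−1) = 64/19
  ⇒ ω_s²/ω_c² = 64/19
Coupling ω_c² = ω_s¹ ⇒ overall = 100/27 × 64/19 = 6400/513

6400/513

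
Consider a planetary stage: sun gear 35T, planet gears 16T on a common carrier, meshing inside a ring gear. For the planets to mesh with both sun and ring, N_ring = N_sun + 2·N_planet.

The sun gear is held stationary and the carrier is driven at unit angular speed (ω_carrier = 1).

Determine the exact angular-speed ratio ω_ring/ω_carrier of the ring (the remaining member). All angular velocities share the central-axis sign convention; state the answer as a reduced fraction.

102/67

N_ring = 35 + 2·16 = 67
35(ω_s−ω_c) = −67(ω_r−ω_c),  ω_s=0, ω_c=1
ω_r = 1 − (35/67)(0−1) = 102/67
ω_r/ω_c = 102/67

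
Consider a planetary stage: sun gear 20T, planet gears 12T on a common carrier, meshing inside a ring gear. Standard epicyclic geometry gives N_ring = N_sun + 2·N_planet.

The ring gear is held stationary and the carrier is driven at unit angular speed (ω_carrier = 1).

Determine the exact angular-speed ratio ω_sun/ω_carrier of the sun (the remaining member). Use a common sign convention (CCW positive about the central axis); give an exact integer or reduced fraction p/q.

N_ring = 20 + 2·12 = 44
20(ω_s−ω_c) = −44(ω_r−ω_c),  ω_r=0, ω_c=1
ω_s = 1 − (44/20)(0−1) = 16/5
ω_s/ω_c = 16/5

16/5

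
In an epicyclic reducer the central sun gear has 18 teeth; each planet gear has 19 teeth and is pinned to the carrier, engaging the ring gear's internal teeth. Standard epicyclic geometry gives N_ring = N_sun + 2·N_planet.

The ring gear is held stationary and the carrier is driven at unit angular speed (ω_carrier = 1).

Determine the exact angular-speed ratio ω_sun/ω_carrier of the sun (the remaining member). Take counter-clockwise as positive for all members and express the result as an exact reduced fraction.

N_ring = 18 + 2·19 = 56
18(ω_s−ω_c) = −56(ω_r−ω_c),  ω_r=0, ω_c=1
ω_s = 1 − (56/18)(0−1) = 37/9
ω_s/ω_c = 37/9

37/9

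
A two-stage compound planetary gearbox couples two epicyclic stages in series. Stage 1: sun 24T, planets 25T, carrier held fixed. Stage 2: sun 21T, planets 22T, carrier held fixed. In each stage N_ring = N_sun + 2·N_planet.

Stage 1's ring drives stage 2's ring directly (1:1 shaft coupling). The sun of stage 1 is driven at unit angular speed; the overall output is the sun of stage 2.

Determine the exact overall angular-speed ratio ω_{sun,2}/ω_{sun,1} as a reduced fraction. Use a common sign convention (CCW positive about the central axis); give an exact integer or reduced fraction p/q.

Stage 1: N_ring = 24 + 2·25 = 74
Stage 1: 24(ω_s−ω_c) = −74(ω_r−ω_c),  ω_c=0, ω_s=1
Stage 1: ω_r = 0 − (24/74)(1−0) = -12/37
  ⇒ ω_r¹/ω_s¹ = -12/37
Stage 2: N_ring = 21 + 2·22 = 65
Stage 2: 21(ω_s−ω_c) = −65(ω_r−ω_c),  ω_c=0, ω_r=1
Stage 2: ω_s = 0 − (65/21)(1−0) = -65/21
  ⇒ ω_s²/ω_r² = -65/21
Coupling ω_r² = ω_r¹ ⇒ overall = -12/37 × -65/21 = 260/259

260/259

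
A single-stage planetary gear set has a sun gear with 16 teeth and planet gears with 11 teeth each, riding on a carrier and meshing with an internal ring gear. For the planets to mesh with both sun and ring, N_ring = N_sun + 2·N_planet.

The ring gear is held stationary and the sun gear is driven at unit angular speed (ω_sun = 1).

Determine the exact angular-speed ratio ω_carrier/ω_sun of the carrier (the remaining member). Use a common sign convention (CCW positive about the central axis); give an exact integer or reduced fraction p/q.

8/27

N_ring = 16 + 2·11 = 38
16(ω_s−ω_c) = −38(ω_r−ω_c),  ω_r=0, ω_s=1
16(1−ω_c) = −38(0−ω_c)  ⇒  54ω_c = 16  ⇒  ω_c = 8/27
ω_c/ω_s = 8/27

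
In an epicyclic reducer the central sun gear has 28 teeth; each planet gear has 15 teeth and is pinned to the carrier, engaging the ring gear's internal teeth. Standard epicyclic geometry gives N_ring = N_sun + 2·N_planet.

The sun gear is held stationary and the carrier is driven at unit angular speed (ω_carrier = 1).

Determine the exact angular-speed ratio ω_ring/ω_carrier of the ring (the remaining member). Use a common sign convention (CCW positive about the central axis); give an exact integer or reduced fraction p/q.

43/29

N_ring = 28 + 2·15 = 58
28(ω_s−ω_c) = −58(ω_r−ω_c),  ω_s=0, ω_c=1
ω_r = 1 − (28/58)(0−1) = 43/29
ω_r/ω_c = 43/29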